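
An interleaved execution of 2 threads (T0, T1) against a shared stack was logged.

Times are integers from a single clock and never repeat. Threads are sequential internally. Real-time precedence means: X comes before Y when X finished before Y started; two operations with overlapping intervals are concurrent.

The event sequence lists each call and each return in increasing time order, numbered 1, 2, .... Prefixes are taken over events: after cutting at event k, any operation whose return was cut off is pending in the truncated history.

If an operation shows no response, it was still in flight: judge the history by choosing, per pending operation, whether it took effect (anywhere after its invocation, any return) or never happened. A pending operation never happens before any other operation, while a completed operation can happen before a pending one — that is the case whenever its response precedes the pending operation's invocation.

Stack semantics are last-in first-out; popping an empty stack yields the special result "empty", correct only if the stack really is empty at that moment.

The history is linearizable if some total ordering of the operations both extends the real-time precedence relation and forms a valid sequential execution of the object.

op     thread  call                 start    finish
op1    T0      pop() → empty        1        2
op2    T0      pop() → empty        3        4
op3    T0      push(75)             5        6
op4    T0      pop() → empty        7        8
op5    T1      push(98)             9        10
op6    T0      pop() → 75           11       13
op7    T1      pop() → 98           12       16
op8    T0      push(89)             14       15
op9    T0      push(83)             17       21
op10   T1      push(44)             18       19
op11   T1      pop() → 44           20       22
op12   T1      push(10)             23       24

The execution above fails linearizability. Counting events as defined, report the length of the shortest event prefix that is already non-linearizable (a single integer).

8

events 1..7 are linearizable, e.g. via op1, op2, op3:
step 1: op1 pop() → empty — stack <>
step 2: op2 pop() → empty — stack <>
step 3: op3 push(75) — stack <75>
include event 8 — op4 responding at 8 — and every candidate order breaks
take op1, op2, op3, op4: step 4 already fails, because op4 pop() → empty cannot occur there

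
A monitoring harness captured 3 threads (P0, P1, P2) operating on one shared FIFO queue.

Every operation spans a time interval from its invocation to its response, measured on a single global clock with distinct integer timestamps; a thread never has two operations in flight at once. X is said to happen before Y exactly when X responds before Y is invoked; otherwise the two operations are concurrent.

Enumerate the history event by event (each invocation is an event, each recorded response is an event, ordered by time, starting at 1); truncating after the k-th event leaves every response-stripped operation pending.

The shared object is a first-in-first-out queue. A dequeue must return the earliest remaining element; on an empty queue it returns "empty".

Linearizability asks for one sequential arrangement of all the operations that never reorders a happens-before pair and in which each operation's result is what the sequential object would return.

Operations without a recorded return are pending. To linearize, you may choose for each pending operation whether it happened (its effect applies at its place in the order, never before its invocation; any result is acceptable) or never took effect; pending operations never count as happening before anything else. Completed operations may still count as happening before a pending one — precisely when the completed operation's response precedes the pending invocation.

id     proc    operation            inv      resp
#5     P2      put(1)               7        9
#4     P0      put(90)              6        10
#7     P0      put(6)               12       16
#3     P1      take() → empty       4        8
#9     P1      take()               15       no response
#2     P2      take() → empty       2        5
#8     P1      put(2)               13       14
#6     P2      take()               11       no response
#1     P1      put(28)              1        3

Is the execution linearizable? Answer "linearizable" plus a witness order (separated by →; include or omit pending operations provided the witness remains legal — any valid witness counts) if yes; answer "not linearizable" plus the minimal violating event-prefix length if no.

prefix check: 1..7 passes, 1..8 fails once #3's time-8 response joins
checked exhaustively: 3 real-time-consistent orders of 3 completed operations, zero legal FIFO queue replays
including or dropping the 2 pending operations (#4, #5) in any combination fails
one such order, #1, #2, #3 (pending dropped), breaks at step 2 where #2 take() → empty is illegal
one such order, #1, #3, #2 (pending dropped), breaks at step 2 where #3 take() → empty is illegal

not linearizable — minimal violating prefix: 8 events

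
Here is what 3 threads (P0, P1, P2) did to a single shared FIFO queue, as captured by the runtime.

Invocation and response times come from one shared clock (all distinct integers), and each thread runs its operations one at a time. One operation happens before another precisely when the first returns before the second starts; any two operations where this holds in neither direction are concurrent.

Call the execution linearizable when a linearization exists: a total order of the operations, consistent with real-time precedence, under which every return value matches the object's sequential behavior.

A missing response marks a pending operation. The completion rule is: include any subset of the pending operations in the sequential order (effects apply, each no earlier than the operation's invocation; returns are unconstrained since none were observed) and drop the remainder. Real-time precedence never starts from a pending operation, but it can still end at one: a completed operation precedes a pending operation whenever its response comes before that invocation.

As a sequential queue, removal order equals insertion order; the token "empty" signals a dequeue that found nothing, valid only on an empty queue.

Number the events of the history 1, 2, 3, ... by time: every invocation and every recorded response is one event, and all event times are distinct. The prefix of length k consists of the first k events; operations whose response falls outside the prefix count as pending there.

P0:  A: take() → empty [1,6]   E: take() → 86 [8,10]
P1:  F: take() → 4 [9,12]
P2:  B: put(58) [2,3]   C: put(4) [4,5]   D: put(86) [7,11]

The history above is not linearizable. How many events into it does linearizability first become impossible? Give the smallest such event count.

events 1..9 are linearizable; a witness order is A, B, C:
step 1: A take() → empty — queue <>
step 2: B put(58) — queue <58>
step 3: C put(4) — queue <58,4>
event 10 — E's response, time 10 — after it, nothing linearizes
no completion choice of the 2 pending operations (D, F) rescues it — every subset was tried
e.g. A, B, C, E (pending dropped): illegal at step 4, since E take() → 86 cannot apply there
e.g. B, A, C, E (pending dropped): illegal at step 2, since A take() → empty cannot apply there

10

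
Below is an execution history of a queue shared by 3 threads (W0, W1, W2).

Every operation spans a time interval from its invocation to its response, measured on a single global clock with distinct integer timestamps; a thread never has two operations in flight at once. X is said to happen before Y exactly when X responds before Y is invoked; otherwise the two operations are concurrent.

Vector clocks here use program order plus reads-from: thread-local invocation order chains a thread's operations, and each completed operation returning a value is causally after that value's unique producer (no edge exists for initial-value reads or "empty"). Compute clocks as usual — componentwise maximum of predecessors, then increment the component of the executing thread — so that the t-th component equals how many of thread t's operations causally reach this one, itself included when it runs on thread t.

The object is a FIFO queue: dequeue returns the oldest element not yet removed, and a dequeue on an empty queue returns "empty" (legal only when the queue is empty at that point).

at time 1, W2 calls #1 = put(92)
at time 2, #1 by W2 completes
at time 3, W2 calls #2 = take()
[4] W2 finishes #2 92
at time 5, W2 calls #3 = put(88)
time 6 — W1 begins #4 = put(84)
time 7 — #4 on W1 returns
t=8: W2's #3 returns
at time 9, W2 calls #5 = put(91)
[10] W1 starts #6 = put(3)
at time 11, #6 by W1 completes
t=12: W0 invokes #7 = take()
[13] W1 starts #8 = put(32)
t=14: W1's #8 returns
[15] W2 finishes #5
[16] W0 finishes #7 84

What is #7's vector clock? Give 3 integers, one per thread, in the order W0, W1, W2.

(1, 1, 0)

#1 (invocation 1): nothing precedes it; W2's component alone gives (0, 0, 1)
#4 (invocation 6): nothing precedes it; W1's component alone gives (0, 1, 0)
#2 (invocation 3): componentwise max over VC(#1)=(0, 0, 1), +1 at W2, giving (0, 0, 2)
#6 (invocation 10): componentwise max over VC(#4)=(0, 1, 0), +1 at W1, giving (0, 2, 0)
#7 (invocation 12): componentwise max over VC(#4)=(0, 1, 0), +1 at W0, giving (1, 1, 0)
#3 (invocation 5): componentwise max over VC(#2)=(0, 0, 2), +1 at W2, giving (0, 0, 3)
#8 (invocation 13): componentwise max over VC(#6)=(0, 2, 0), +1 at W1, giving (0, 3, 0)
#5 (invocation 9): componentwise max over VC(#3)=(0, 0, 3), +1 at W2, giving (0, 0, 4)
target: VC(#7) = (1, 1, 0)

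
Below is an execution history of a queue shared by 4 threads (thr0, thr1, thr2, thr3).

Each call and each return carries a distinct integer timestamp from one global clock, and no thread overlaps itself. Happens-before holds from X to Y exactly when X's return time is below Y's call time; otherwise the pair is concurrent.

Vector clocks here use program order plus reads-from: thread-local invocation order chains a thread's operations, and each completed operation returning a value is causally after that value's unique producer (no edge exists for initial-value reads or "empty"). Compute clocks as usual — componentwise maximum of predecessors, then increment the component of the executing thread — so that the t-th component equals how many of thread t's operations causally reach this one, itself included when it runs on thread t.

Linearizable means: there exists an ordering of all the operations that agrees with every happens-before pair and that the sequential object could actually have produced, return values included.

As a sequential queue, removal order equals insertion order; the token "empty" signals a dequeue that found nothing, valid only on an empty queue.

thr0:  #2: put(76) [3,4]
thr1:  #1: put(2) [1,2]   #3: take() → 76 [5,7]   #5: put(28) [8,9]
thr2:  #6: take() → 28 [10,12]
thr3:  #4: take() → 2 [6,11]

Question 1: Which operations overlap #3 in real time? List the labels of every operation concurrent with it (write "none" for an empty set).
#4

concurrent with #3 ([5,7]): every op whose interval crosses 5..7
#1 [1,2]: before
#2 [3,4]: before
#4 [6,11]: concurrent
#5 [8,9]: after
#6 [10,12]: after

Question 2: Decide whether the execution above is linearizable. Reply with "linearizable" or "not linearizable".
linearizable

one valid linearization: #1, #2, #4, #3, #5, #6
after step 1 (#1 put(2)): queue <2>
after step 2 (#2 put(76)): queue <2,76>
after step 3 (#4 take() → 2): queue <76>
after step 4 (#3 take() → 76): queue <>
after step 5 (#5 put(28)): queue <28>
after step 6 (#6 take() → 28): queue <>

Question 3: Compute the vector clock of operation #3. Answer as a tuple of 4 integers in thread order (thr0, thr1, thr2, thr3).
(1, 2, 0, 0)

no predecessors for #1 (invoked 1): thr1 increments from zero → (0, 1, 0, 0)
no predecessors for #2 (invoked 3): thr0 increments from zero → (1, 0, 0, 0)
invoked at 6, #4 merges VC(#1)=(0, 1, 0, 0) and bumps thr3's slot → (0, 1, 0, 1)
invoked at 5, #3 merges VC(#1)=(0, 1, 0, 0), VC(#2)=(1, 0, 0, 0) and bumps thr1's slot → (1, 2, 0, 0)
invoked at 8, #5 merges VC(#3)=(1, 2, 0, 0) and bumps thr1's slot → (1, 3, 0, 0)
invoked at 10, #6 merges VC(#5)=(1, 3, 0, 0) and bumps thr2's slot → (1, 3, 1, 0)
target: VC(#3) = (1, 2, 0, 0)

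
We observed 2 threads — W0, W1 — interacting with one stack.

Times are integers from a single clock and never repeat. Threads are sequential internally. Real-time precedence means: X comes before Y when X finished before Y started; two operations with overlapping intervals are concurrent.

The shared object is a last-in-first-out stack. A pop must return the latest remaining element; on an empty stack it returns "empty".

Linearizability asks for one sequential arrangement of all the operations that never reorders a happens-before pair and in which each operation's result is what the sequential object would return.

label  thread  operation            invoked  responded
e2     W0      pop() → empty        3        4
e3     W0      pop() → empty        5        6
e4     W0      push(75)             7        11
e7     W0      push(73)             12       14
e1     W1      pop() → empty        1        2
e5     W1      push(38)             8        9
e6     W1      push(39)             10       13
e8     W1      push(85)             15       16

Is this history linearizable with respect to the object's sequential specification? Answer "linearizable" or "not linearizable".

linearizable

witness order: e1, e2, e3, e4, e5, e6, e7, e8
step 1: e1 pop() → empty — stack <>
step 2: e2 pop() → empty — stack <>
step 3: e3 pop() → empty — stack <>
step 4: e4 push(75) — stack <75>
step 5: e5 push(38) — stack <75,38>
step 6: e6 push(39) — stack <75,38,39>
step 7: e7 push(73) — stack <75,38,39,73>
step 8: e8 push(85) — stack <75,38,39,73,85>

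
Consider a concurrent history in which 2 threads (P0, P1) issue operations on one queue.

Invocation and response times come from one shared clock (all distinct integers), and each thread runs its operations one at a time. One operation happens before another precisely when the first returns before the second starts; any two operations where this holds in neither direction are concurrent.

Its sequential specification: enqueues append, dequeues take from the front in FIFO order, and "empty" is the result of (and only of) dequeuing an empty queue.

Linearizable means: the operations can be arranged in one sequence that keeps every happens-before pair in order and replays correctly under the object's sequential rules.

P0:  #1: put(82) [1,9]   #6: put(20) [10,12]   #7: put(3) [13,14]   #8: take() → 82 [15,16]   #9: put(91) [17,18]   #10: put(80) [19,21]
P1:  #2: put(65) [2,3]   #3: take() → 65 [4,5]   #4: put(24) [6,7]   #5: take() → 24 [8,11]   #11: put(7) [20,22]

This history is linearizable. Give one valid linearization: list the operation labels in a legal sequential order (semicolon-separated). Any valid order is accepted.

after step 1 (#2 put(65)): queue <65>
after step 2 (#3 take() → 65): queue <>
after step 3 (#4 put(24)): queue <24>
after step 4 (#1 put(82)): queue <24,82>
after step 5 (#5 take() → 24): queue <82>
after step 6 (#6 put(20)): queue <82,20>
after step 7 (#7 put(3)): queue <82,20,3>
after step 8 (#8 take() → 82): queue <20,3>
after step 9 (#9 put(91)): queue <20,3,91>
after step 10 (#10 put(80)): queue <20,3,91,80>
after step 11 (#11 put(7)): queue <20,3,91,80,7>

#2; #3; #4; #1; #5; #6; #7; #8; #9; #10; #11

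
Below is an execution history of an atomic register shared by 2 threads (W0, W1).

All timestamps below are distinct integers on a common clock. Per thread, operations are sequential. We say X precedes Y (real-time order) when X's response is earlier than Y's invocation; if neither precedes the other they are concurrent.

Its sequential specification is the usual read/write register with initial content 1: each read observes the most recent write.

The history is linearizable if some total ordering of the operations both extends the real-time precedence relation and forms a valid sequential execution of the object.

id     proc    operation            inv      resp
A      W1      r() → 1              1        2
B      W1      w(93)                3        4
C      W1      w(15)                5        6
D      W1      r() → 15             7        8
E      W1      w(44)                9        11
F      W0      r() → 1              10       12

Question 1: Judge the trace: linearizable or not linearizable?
the violation lands at event 12, F's response at time 12: events 1..11 linearize, events 1..12 do not
real-time-consistent orders of the 6 completed operations: 2 — all fail the atomic register replay
sample order A, B, C, D, E, F stalls at step 6 — F r() → 1 has no legal effect
sample order A, B, C, D, F, E stalls at step 5 — F r() → 1 has no legal effect

not linearizable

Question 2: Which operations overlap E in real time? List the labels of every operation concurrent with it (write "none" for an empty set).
concurrent with E ([9,11]): every op whose interval crosses 9..11
A [1,2]: before
B [3,4]: before
C [5,6]: before
D [7,8]: before
F [10,12]: concurrent

F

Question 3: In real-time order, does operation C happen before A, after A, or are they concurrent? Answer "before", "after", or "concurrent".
C spans [5,6], A spans [1,2]
resp(A)=2 < inv(C)=5

after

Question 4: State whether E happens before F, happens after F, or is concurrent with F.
E spans [9,11], F spans [10,12]
the intervals overlap in both directions

concurrent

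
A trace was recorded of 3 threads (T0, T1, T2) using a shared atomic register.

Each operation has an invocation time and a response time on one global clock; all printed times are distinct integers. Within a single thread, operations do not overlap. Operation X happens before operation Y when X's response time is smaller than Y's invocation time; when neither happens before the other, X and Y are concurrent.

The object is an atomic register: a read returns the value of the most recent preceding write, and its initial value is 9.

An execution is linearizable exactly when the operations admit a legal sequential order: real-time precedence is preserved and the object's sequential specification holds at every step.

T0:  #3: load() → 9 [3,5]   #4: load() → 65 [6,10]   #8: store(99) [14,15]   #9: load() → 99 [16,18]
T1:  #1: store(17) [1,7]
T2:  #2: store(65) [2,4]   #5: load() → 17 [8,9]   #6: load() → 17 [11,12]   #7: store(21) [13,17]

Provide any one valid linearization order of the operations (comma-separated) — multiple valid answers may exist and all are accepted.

step 1: #3 load() → 9 — value 9
step 2: #2 store(65) — value 65
step 3: #4 load() → 65 — value 65
step 4: #1 store(17) — value 17
step 5: #5 load() → 17 — value 17
step 6: #6 load() → 17 — value 17
step 7: #7 store(21) — value 21
step 8: #8 store(99) — value 99
step 9: #9 load() → 99 — value 99

#3, #2, #4, #1, #5, #6, #7, #8, #9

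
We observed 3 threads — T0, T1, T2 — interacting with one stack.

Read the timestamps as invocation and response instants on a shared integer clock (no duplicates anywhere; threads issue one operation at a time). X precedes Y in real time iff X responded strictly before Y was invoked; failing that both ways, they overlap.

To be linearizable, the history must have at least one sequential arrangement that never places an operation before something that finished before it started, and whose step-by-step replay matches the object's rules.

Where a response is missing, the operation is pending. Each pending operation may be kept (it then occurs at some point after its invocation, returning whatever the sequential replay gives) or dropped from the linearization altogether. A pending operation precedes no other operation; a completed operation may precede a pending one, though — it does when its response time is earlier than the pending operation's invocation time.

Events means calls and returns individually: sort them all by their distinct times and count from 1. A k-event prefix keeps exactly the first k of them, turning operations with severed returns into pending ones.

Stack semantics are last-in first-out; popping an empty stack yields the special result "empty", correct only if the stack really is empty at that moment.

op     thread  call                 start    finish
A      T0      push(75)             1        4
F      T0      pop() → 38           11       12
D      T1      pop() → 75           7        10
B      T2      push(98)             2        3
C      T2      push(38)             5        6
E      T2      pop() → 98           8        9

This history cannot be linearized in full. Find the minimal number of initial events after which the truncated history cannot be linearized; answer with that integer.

10

events 1..9 are still linearizable — one witness is A, B, C, D, E:
step 1: A push(75) — stack <75>
step 2: B push(98) — stack <75,98>
step 3: C push(38) — stack <75,98,38>
step 4: D pop() (pending, included) — stack <75,98>
step 5: E pop() → 98 — stack <75>
adding event 10 (D responds at 10) leaves no legal real-time order
sample order A, B, C, D, E stalls at step 4 — D pop() → 75 has no legal effect
sample order A, B, C, E, D stalls at step 4 — E pop() → 98 has no legal effect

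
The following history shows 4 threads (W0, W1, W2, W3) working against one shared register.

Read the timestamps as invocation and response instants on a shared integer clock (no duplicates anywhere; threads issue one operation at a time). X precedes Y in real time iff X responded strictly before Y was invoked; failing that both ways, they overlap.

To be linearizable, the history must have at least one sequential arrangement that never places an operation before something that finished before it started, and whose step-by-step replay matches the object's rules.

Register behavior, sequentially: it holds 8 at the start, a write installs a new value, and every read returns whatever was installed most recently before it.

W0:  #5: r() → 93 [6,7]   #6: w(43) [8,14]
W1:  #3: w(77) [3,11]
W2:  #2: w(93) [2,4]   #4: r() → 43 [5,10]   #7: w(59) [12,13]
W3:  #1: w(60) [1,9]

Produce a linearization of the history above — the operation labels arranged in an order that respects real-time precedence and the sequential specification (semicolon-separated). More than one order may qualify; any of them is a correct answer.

1. #1 w(60), leaving value 60
2. #2 w(93), leaving value 93
3. #5 r() → 93, leaving value 93
4. #3 w(77), leaving value 77
5. #6 w(43), leaving value 43
6. #4 r() → 43, leaving value 43
7. #7 w(59), leaving value 59

#1; #2; #5; #3; #6; #4; #7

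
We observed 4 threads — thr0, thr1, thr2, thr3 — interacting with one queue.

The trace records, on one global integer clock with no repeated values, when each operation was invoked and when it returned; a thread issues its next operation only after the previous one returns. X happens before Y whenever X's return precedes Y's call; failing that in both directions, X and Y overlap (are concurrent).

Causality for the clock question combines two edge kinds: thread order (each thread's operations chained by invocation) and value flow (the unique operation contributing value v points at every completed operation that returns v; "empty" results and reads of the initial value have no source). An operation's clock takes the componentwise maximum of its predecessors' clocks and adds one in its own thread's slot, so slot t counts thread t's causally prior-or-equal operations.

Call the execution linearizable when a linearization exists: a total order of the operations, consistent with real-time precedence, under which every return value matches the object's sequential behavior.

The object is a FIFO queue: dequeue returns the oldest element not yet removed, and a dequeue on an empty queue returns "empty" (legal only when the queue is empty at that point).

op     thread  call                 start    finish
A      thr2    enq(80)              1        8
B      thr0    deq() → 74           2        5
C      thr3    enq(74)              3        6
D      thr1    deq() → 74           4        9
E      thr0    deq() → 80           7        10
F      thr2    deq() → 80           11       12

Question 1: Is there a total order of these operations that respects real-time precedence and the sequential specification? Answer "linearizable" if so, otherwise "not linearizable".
the violation lands at event 9, D's response at time 9: events 1..8 linearize, events 1..9 do not
real-time-consistent orders of the 4 completed operations: 24 — all fail the queue replay
include/drop combinations of the 1 pending operation (E) were all tried; none helps
take A, B, C, D (pending dropped): step 2 already fails, because B deq() → 74 cannot occur there
take A, B, D, C (pending dropped): step 2 already fails, because B deq() → 74 cannot occur there

not linearizable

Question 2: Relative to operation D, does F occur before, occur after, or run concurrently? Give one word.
F spans [11,12], D spans [4,9]
resp(D)=9 < inv(F)=11

after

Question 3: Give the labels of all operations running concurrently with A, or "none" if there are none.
A spans [1,8]; an op avoiding the whole window 1..8 is ordered, any other is concurrent
B [2,5]: concurrent
C [3,6]: concurrent
D [4,9]: concurrent
E [7,10]: concurrent
F [11,12]: after

B, C, D, E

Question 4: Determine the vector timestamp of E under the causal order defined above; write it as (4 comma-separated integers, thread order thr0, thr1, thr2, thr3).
VC(C, invoked at 3): no causal predecessors; +1 on thr3 → (0, 0, 0, 1)
VC(A, invoked at 1): no causal predecessors; +1 on thr2 → (0, 0, 1, 0)
invoked at 11, F merges VC(A)=(0, 0, 1, 0) and bumps thr2's slot → (0, 0, 2, 0)
invoked at 4, D merges VC(C)=(0, 0, 0, 1) and bumps thr1's slot → (0, 1, 0, 1)
invoked at 2, B merges VC(C)=(0, 0, 0, 1) and bumps thr0's slot → (1, 0, 0, 1)
invoked at 7, E merges VC(A)=(0, 0, 1, 0), VC(B)=(1, 0, 0, 1) and bumps thr0's slot → (2, 0, 1, 1)
target: VC(E) = (2, 0, 1, 1)

(2, 0, 1, 1)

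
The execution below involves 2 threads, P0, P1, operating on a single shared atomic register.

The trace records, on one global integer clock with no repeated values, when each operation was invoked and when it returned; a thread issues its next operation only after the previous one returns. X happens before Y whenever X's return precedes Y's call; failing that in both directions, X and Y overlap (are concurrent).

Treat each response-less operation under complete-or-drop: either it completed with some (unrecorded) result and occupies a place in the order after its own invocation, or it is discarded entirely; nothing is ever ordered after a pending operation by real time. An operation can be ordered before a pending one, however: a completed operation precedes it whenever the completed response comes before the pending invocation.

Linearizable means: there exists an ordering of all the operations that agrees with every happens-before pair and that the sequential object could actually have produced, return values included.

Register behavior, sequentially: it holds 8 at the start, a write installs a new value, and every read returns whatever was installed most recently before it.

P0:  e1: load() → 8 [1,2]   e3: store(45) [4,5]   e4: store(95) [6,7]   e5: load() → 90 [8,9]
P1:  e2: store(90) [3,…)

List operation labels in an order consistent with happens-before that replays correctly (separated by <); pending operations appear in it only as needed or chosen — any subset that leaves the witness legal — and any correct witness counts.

e1 < e3 < e4 < e2 < e5

1. e1 load() → 8, leaving value 8
2. e3 store(45), leaving value 45
3. e4 store(95), leaving value 95
4. e2 store(90) (pending, included), leaving value 90
5. e5 load() → 90, leaving value 90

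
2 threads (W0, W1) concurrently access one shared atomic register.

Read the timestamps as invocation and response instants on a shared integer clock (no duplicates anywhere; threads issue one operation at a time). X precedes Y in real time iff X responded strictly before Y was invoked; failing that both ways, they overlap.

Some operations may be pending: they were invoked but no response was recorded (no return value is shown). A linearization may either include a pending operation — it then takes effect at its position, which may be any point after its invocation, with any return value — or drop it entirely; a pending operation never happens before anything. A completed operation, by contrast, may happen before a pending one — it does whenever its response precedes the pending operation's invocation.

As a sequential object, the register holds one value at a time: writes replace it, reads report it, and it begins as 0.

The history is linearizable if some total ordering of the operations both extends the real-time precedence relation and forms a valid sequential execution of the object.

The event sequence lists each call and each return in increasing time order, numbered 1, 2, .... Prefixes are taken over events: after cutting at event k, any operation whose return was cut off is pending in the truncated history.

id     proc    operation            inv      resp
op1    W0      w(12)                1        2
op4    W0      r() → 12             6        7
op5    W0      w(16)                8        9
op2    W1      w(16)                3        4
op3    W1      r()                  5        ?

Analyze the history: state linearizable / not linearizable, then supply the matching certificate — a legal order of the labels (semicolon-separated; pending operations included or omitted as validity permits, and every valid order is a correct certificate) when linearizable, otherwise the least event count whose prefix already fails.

cut after 6 events: linearizable; cut after 7 events (op4 responds, time 7): not linearizable
one real-time candidate order over the 3 completed operations — the atomic register replay rejects it
include/drop combinations of the 1 pending operation (op3) were all tried; none helps
for example op1, op2, op4 (pending dropped) fails at step 3: op4 r() → 12 is not legal there

not linearizable — minimal violating prefix: 7 events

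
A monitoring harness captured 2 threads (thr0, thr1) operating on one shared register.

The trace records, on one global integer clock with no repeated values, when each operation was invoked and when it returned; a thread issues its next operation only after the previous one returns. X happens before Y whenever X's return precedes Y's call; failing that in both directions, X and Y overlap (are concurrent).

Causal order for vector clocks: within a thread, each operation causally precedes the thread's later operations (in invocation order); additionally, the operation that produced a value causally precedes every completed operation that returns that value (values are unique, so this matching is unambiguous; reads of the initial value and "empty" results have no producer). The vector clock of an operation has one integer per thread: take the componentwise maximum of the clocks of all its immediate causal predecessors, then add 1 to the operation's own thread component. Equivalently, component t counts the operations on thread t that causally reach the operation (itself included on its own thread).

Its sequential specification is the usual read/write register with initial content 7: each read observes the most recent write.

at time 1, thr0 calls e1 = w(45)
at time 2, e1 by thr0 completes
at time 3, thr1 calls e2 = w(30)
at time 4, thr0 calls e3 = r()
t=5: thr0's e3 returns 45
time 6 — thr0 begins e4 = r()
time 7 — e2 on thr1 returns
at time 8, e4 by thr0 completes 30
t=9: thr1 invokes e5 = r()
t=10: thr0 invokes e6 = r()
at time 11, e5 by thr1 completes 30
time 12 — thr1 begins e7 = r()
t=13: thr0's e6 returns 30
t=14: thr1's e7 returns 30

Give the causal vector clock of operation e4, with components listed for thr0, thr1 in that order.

(3, 1)

e2, invoked 3, has no incoming edges; only thr1's bump applies → (0, 1)
e1, invoked 1, has no incoming edges; only thr0's bump applies → (1, 0)
from VC(e2)=(0, 1), e5 (invoked 9) maxes components and bumps thr1 → (0, 2)
from VC(e1)=(1, 0), e3 (invoked 4) maxes components and bumps thr0 → (2, 0)
from VC(e2)=(0, 1), VC(e5)=(0, 2), e7 (invoked 12) maxes components and bumps thr1 → (0, 3)
from VC(e2)=(0, 1), VC(e3)=(2, 0), e4 (invoked 6) maxes components and bumps thr0 → (3, 1)
from VC(e2)=(0, 1), VC(e4)=(3, 1), e6 (invoked 10) maxes components and bumps thr0 → (4, 1)
target: VC(e4) = (3, 1)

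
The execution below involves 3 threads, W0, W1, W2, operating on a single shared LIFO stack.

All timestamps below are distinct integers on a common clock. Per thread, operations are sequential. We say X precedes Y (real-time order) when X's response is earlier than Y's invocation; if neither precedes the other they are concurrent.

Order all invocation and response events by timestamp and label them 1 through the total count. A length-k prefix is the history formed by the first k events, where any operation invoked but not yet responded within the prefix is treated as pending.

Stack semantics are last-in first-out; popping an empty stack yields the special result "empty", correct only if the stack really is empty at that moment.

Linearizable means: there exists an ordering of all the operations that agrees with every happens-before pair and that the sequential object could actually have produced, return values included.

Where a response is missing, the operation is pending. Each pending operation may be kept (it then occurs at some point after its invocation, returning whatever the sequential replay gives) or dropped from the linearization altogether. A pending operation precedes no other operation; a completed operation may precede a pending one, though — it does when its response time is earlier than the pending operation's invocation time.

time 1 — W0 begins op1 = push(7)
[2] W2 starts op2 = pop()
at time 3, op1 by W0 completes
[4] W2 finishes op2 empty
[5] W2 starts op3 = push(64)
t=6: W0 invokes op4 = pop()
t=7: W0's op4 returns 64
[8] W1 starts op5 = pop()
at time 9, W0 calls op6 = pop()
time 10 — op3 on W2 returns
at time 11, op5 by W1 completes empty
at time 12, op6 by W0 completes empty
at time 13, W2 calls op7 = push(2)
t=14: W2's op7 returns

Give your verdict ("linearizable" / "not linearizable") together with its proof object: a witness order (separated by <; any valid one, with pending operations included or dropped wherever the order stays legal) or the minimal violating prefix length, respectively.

the violation lands at event 12, op6's response at time 12: events 1..11 linearize, events 1..12 do not
the 6 completed operations admit 16 real-time orders; each fails the LIFO stack replay
e.g. op1, op2, op3, op4, op5, op6: illegal at step 2, since op2 pop() → empty cannot apply there
e.g. op1, op2, op3, op4, op6, op5: illegal at step 2, since op2 pop() → empty cannot apply there

not linearizable — minimal violating prefix: 12 events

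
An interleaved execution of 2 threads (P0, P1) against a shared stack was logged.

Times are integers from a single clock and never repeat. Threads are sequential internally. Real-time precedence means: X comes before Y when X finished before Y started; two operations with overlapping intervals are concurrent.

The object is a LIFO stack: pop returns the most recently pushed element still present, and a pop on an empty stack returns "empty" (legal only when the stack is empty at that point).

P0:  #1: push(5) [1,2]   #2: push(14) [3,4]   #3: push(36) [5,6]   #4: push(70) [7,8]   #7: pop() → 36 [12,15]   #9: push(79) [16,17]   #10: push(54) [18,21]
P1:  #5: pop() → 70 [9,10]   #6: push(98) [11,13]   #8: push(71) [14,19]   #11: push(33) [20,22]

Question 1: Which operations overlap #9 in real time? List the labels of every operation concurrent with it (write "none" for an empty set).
concurrent with #9 ([16,17]): every op whose interval crosses 16..17
#1 [1,2]: before
#2 [3,4]: before
#3 [5,6]: before
#4 [7,8]: before
#5 [9,10]: before
#6 [11,13]: before
#7 [12,15]: before
#8 [14,19]: concurrent
#10 [18,21]: after
#11 [20,22]: after

#8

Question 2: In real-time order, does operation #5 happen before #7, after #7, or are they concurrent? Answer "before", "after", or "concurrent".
#5 spans [9,10], #7 spans [12,15]
resp(#5)=10 < inv(#7)=12

before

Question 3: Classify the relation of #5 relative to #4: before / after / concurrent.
#5 spans [9,10], #4 spans [7,8]
resp(#4)=8 < inv(#5)=9

after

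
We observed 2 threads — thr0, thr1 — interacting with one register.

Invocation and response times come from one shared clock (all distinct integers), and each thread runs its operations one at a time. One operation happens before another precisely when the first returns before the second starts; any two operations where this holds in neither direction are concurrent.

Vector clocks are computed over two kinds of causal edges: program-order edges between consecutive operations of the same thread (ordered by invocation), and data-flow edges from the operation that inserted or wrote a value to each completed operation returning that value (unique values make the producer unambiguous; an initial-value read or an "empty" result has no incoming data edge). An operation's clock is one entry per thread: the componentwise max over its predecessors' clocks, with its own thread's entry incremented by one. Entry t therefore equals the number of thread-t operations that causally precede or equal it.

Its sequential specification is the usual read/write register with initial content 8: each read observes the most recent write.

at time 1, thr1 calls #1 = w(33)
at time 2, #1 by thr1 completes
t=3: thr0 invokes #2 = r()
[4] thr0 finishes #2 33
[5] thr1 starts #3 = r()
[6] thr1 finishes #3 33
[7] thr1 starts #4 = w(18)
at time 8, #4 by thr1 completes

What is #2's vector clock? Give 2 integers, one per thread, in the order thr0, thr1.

VC(#1, invoked at 1): no causal predecessors; +1 on thr1 → (0, 1)
invoked at 5, #3 merges VC(#1)=(0, 1) and bumps thr1's slot → (0, 2)
invoked at 3, #2 merges VC(#1)=(0, 1) and bumps thr0's slot → (1, 1)
invoked at 7, #4 merges VC(#3)=(0, 2) and bumps thr1's slot → (0, 3)
target: VC(#2) = (1, 1)

(1, 1)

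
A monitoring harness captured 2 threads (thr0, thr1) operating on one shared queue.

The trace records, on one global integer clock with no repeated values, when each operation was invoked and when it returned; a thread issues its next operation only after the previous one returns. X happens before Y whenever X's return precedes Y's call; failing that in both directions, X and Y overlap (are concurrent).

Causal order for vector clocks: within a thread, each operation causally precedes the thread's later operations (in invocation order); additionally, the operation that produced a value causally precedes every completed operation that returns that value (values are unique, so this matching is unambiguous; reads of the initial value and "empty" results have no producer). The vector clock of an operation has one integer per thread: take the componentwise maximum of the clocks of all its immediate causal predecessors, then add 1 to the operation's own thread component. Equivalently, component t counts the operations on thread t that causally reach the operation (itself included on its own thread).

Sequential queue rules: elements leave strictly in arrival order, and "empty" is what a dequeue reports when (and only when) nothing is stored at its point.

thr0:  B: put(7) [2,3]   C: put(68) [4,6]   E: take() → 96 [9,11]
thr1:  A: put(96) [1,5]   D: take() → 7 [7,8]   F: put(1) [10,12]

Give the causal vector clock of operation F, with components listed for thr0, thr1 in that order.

A, invoked 1, has no incoming edges; only thr1's bump applies → (0, 1)
B, invoked 2, has no incoming edges; only thr0's bump applies → (1, 0)
from VC(B)=(1, 0), C (invoked 4) maxes components and bumps thr0 → (2, 0)
from VC(A)=(0, 1), VC(B)=(1, 0), D (invoked 7) maxes components and bumps thr1 → (1, 2)
from VC(D)=(1, 2), F (invoked 10) maxes components and bumps thr1 → (1, 3)
from VC(A)=(0, 1), VC(C)=(2, 0), E (invoked 9) maxes components and bumps thr0 → (3, 1)
target: VC(F) = (1, 3)

(1, 3)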